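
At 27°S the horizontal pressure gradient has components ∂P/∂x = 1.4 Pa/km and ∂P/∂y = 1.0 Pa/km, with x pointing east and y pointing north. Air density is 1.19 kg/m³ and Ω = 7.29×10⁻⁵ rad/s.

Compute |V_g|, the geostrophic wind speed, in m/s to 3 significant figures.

Coriolis parameter at 27°S:
f = 2Ω sin φ = 2 × 7.29×10⁻⁵ × sin 27° = 6.62×10⁻⁵ s⁻¹
In the Southern Hemisphere f is negative: f = −6.62×10⁻⁵ s⁻¹.
Component geostrophic relations (x east, y north):
u_g = −(1/(fρ)) ∂P/∂y,  v_g = (1/(fρ)) ∂P/∂x
u_g = −(1.0×10⁻³)/(−6.62×10⁻⁵ × 1.19) = 12.7 m/s;  v_g = (1.4×10⁻³)/(−6.62×10⁻⁵ × 1.19) = −17.8 m/s
|V_g| = √(u_g² + v_g²) = 21.8 m/s

21.8 m/s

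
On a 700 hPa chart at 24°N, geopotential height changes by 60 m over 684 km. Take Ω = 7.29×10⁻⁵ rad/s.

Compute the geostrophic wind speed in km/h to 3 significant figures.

Coriolis parameter at 24°N:
f = 2Ω sin φ = 2 × 7.29×10⁻⁵ × sin 24° = 5.93×10⁻⁵ s⁻¹
Height gradient: |∂Z/∂n| = 60 m / 684000 m = 8.77×10⁻⁵
On a pressure surface, geostrophic balance gives V_g = (g/f)|∂Z/∂n|:
V_g = 9.81 × 8.77×10⁻⁵ / 5.93×10⁻⁵ = 14.5 m/s
Converting: 14.5 m/s × 3.6 = 52.2 km/h

52.2 km/h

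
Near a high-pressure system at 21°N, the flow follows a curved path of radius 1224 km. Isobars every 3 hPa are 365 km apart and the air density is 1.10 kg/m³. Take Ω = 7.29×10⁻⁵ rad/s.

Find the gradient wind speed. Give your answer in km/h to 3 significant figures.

77.7 km/h

Coriolis parameter at 21°N:
f = 2Ω sin φ = 2 × 7.29×10⁻⁵ × sin 21° = 5.23×10⁻⁵ s⁻¹
Pressure gradient: |∂P/∂n| = 300 Pa / 365000 m = 8.22×10⁻⁴ Pa/m
Geostrophic speed: V_g = |∂P/∂n|/(fρ) = 8.22×10⁻⁴/(5.23×10⁻⁵ × 1.10) = 14.3 m/s
Around a high, pressure-gradient force acts outward with centrifugal, so Coriolis balances both:
fV = (1/ρ)|∂P/∂n| + V²/R  →  V² − fR·V + fR·V_g = 0
With fR = 5.23×10⁻⁵ × 1224×10³ m = 64.0 m/s:
V = [fR − √((fR)² − 4 fR V_g)]/2 = [64.0 − √(64.0² − 4×64.0×14.3)]/2 = 21.6 m/s
Supergeostrophic (V > V_g = 14.3 m/s), as expected around a high.
Converting: 21.6 m/s × 3.6 = 77.7 km/h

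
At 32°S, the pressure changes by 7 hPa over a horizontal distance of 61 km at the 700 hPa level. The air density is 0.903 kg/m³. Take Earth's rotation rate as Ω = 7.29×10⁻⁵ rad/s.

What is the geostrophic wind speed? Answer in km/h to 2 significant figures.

590 km/h

Coriolis parameter at 32°S:
f = 2Ω sin φ = 2 × 7.29×10⁻⁵ × sin 32° = 7.73×10⁻⁵ s⁻¹
Pressure gradient: |∂P/∂n| = 700 Pa / 61000 m = 1.15×10⁻² Pa/m
Geostrophic balance (pressure-gradient force = Coriolis force):
V_g = (1/(fρ)) |∂P/∂n| = 1.15×10⁻² / (7.73×10⁻⁵ × 0.903) = 164 m/s
Converting: 164 m/s × 3.6 = 590 km/h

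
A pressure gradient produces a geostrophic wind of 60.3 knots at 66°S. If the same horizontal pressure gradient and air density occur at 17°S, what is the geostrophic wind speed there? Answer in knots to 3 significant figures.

188 knots

With the same pressure gradient and density, V_g ∝ 1/f ∝ 1/sin φ.
V₂ = V₁ · sin φ₁ / sin φ₂ = 60.3 × sin 66° / sin 17°
V₂ = 60.3 × 0.9135/0.2924 = 188 knots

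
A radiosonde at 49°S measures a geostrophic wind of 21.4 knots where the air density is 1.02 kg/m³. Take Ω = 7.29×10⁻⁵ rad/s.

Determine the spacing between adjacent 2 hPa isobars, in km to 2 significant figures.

160 km

Coriolis parameter at 49°S:
f = 2Ω sin φ = 2 × 7.29×10⁻⁵ × sin 49° = 1.10×10⁻⁴ s⁻¹
Wind speed in SI: 21.4 knots = 11.0 m/s
Geostrophic balance rearranged: |∂P/∂n| = f ρ V_g
|∂P/∂n| = 1.10×10⁻⁴ × 1.02 × 11.0 = 1.24×10⁻³ Pa/m
Isobar spacing: Δn = ΔP/|∂P/∂n| = 200 Pa / 1.24×10⁻³ Pa/m = 161860 m ≈ 160 km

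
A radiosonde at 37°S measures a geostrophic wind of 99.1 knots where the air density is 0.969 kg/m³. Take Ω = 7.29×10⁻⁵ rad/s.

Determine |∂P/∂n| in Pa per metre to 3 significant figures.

4.33×10⁻³ Pa/m

Coriolis parameter at 37°S:
f = 2Ω sin φ = 2 × 7.29×10⁻⁵ × sin 37° = 8.77×10⁻⁵ s⁻¹
Wind speed in SI: 99.1 knots = 51.0 m/s
Geostrophic balance rearranged: |∂P/∂n| = f ρ V_g
|∂P/∂n| = 8.77×10⁻⁵ × 0.969 × 51.0 = 4.33×10⁻³ Pa/m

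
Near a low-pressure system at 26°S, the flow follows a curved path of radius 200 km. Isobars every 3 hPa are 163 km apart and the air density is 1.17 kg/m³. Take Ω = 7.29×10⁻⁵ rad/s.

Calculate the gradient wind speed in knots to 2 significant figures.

24 knots

Coriolis parameter at 26°S:
f = 2Ω sin φ = 2 × 7.29×10⁻⁵ × sin 26° = 6.39×10⁻⁵ s⁻¹
Pressure gradient: |∂P/∂n| = 300 Pa / 163000 m = 1.84×10⁻³ Pa/m
Geostrophic speed: V_g = |∂P/∂n|/(fρ) = 1.84×10⁻³/(6.39×10⁻⁵ × 1.17) = 24.6 m/s
Around a low, centrifugal force acts outward with Coriolis, so pressure-gradient force balances both:
(1/ρ)|∂P/∂n| = fV + V²/R  →  V² + fR·V − fR·V_g = 0
With fR = 6.39×10⁻⁵ × 200×10³ m = 12.8 m/s:
V = [−fR + √((fR)² + 4 fR V_g)]/2 = [−12.8 + √(12.8² + 4×12.8×24.6)]/2 = 12.5 m/s
Subgeostrophic (V < V_g = 24.6 m/s), as expected around a low.
Converting: 12.5 m/s × 1.944 = 24 knots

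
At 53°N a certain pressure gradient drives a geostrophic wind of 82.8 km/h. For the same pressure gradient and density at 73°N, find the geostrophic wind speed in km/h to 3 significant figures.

With the same pressure gradient and density, V_g ∝ 1/f ∝ 1/sin φ.
V₂ = V₁ · sin φ₁ / sin φ₂ = 82.8 × sin 53° / sin 73°
V₂ = 82.8 × 0.7986/0.9563 = 69.1 km/h

69.1 km/h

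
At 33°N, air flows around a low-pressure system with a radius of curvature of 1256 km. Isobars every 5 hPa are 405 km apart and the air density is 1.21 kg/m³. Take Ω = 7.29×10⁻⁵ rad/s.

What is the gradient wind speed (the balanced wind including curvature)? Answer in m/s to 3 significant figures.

11.5 m/s

Coriolis parameter at 33°N:
f = 2Ω sin φ = 2 × 7.29×10⁻⁵ × sin 33° = 7.94×10⁻⁵ s⁻¹
Pressure gradient: |∂P/∂n| = 500 Pa / 405000 m = 1.23×10⁻³ Pa/m
Geostrophic speed: V_g = |∂P/∂n|/(fρ) = 1.23×10⁻³/(7.94×10⁻⁵ × 1.21) = 12.8 m/s
Around a low, centrifugal force acts outward with Coriolis, so pressure-gradient force balances both:
(1/ρ)|∂P/∂n| = fV + V²/R  →  V² + fR·V − fR·V_g = 0
With fR = 7.94×10⁻⁵ × 1256×10³ m = 99.7 m/s:
V = [−fR + √((fR)² + 4 fR V_g)]/2 = [−99.7 + √(99.7² + 4×99.7×12.8)]/2 = 11.5 m/s
Subgeostrophic (V < V_g = 12.8 m/s), as expected around a low.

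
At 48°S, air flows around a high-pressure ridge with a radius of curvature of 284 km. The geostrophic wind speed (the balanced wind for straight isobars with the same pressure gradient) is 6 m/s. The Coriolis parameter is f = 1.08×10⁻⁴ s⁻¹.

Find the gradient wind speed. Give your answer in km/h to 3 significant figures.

Around a high, pressure-gradient force acts outward with centrifugal, so Coriolis balances both:
fV = (1/ρ)|∂P/∂n| + V²/R  →  V² − fR·V + fR·V_g = 0
With fR = 1.08×10⁻⁴ × 284×10³ m = 30.7 m/s:
V = [fR − √((fR)² − 4 fR V_g)]/2 = [30.7 − √(30.7² − 4×30.7×6)]/2 = 8.18 m/s
Supergeostrophic (V > V_g = 6 m/s), as expected around a high.
Converting: 8.18 m/s × 3.6 = 29.5 km/h

29.5 km/h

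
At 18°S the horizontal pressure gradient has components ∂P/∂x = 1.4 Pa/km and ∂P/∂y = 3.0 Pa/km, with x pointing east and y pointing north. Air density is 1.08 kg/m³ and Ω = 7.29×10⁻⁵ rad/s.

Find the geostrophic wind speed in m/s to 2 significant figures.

68 m/s

Coriolis parameter at 18°S:
f = 2Ω sin φ = 2 × 7.29×10⁻⁵ × sin 18° = 4.51×10⁻⁵ s⁻¹
In the Southern Hemisphere f is negative: f = −4.51×10⁻⁵ s⁻¹.
Component geostrophic relations (x east, y north):
u_g = −(1/(fρ)) ∂P/∂y,  v_g = (1/(fρ)) ∂P/∂x
u_g = −(3.0×10⁻³)/(−4.51×10⁻⁵ × 1.08) = 61.7 m/s;  v_g = (1.4×10⁻³)/(−4.51×10⁻⁵ × 1.08) = −28.8 m/s
|V_g| = √(u_g² + v_g²) = 68.0 m/s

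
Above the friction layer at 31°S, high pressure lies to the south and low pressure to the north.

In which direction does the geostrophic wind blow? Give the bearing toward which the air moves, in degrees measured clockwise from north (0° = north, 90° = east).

The pressure-gradient force points toward the north (bearing 000°).
Geostrophic balance: in the Southern Hemisphere the Coriolis force deflects motion to the left, so the geostrophic wind blows 90° to the left of the pressure-gradient force (low pressure on the right).
Rotating 000° by 90° counterclockwise gives 270° — the wind blows toward the west.

270°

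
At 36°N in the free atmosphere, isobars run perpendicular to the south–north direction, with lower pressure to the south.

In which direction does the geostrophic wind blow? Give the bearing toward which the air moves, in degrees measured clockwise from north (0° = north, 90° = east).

The pressure-gradient force points toward the south (bearing 180°).
Geostrophic balance: in the Northern Hemisphere the Coriolis force deflects motion to the right, so the geostrophic wind blows 90° to the right of the pressure-gradient force (low pressure on the left).
Rotating 180° by 90° clockwise gives 270° — the wind blows toward the west.

270°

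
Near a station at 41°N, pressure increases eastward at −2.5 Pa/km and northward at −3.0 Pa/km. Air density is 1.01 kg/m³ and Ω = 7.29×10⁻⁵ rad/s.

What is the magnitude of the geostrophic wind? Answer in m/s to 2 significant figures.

40 m/s

Coriolis parameter at 41°N:
f = 2Ω sin φ = 2 × 7.29×10⁻⁵ × sin 41° = 9.57×10⁻⁵ s⁻¹
Component geostrophic relations (x east, y north):
u_g = −(1/(fρ)) ∂P/∂y,  v_g = (1/(fρ)) ∂P/∂x
u_g = −(−3.0×10⁻³)/(9.57×10⁻⁵ × 1.01) = 31.1 m/s;  v_g = (−2.5×10⁻³)/(9.57×10⁻⁵ × 1.01) = −25.9 m/s
|V_g| = √(u_g² + v_g²) = 40.4 m/s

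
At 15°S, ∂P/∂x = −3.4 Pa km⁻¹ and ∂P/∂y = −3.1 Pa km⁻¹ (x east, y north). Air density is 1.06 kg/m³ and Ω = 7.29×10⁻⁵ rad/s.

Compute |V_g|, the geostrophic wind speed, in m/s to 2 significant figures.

120 m/s

Coriolis parameter at 15°S:
f = 2Ω sin φ = 2 × 7.29×10⁻⁵ × sin 15° = 3.77×10⁻⁵ s⁻¹
In the Southern Hemisphere f is negative: f = −3.77×10⁻⁵ s⁻¹.
Component geostrophic relations (x east, y north):
u_g = −(1/(fρ)) ∂P/∂y,  v_g = (1/(fρ)) ∂P/∂x
u_g = −(−3.1×10⁻³)/(−3.77×10⁻⁵ × 1.06) = −77.5 m/s;  v_g = (−3.4×10⁻³)/(−3.77×10⁻⁵ × 1.06) = 85.0 m/s
|V_g| = √(u_g² + v_g²) = 115 m/s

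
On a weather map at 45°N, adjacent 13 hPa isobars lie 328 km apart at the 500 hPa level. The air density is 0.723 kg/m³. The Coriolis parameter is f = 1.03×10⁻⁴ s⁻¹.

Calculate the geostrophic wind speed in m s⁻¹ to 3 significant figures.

Pressure gradient: |∂P/∂n| = 1300 Pa / 328000 m = 3.96×10⁻³ Pa/m
Geostrophic balance (pressure-gradient force = Coriolis force):
V_g = (1/(fρ)) |∂P/∂n| = 3.96×10⁻³ / (1.03×10⁻⁴ × 0.723) = 53.2 m/s

53.2 m s⁻¹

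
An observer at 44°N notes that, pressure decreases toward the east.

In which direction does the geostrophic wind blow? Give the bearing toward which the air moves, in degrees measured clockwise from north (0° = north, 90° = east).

180°

The pressure-gradient force points toward the east (bearing 090°).
Geostrophic balance: in the Northern Hemisphere the Coriolis force deflects motion to the right, so the geostrophic wind blows 90° to the right of the pressure-gradient force (low pressure on the left).
Rotating 090° by 90° clockwise gives 180° — the wind blows toward the south.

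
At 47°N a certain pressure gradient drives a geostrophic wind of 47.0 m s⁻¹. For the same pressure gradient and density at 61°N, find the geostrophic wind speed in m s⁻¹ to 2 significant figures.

39 m s⁻¹

With the same pressure gradient and density, V_g ∝ 1/f ∝ 1/sin φ.
V₂ = V₁ · sin φ₁ / sin φ₂ = 47.0 × sin 47° / sin 61°
V₂ = 47.0 × 0.7314/0.8746 = 39 m s⁻¹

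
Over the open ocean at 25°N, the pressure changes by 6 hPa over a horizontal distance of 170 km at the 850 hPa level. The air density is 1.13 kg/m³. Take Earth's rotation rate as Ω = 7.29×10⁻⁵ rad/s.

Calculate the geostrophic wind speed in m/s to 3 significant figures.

50.7 m/s

Coriolis parameter at 25°N:
f = 2Ω sin φ = 2 × 7.29×10⁻⁵ × sin 25° = 6.16×10⁻⁵ s⁻¹
Pressure gradient: |∂P/∂n| = 600 Pa / 170000 m = 3.53×10⁻³ Pa/m
Geostrophic balance (pressure-gradient force = Coriolis force):
V_g = (1/(fρ)) |∂P/∂n| = 3.53×10⁻³ / (6.16×10⁻⁵ × 1.13) = 50.7 m/s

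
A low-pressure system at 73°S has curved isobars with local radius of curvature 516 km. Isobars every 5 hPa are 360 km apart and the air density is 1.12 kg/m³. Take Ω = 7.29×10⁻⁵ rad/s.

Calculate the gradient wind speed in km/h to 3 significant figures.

Coriolis parameter at 73°S:
f = 2Ω sin φ = 2 × 7.29×10⁻⁵ × sin 73° = 1.39×10⁻⁴ s⁻¹
Pressure gradient: |∂P/∂n| = 500 Pa / 360000 m = 1.39×10⁻³ Pa/m
Geostrophic speed: V_g = |∂P/∂n|/(fρ) = 1.39×10⁻³/(1.39×10⁻⁴ × 1.12) = 8.89 m/s
Around a low, centrifugal force acts outward with Coriolis, so pressure-gradient force balances both:
(1/ρ)|∂P/∂n| = fV + V²/R  →  V² + fR·V − fR·V_g = 0
With fR = 1.39×10⁻⁴ × 516×10³ m = 71.9 m/s:
V = [−fR + √((fR)² + 4 fR V_g)]/2 = [−71.9 + √(71.9² + 4×71.9×8.89)]/2 = 8 m/s
Subgeostrophic (V < V_g = 8.89 m/s), as expected around a low.
Converting: 8 m/s × 3.6 = 28.8 km/h

28.8 km/h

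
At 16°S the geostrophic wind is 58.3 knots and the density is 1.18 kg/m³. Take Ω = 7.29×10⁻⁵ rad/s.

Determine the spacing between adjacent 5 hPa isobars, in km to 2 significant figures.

Coriolis parameter at 16°S:
f = 2Ω sin φ = 2 × 7.29×10⁻⁵ × sin 16° = 4.02×10⁻⁵ s⁻¹
Wind speed in SI: 58.3 knots = 30.0 m/s
Geostrophic balance rearranged: |∂P/∂n| = f ρ V_g
|∂P/∂n| = 4.02×10⁻⁵ × 1.18 × 30.0 = 1.42×10⁻³ Pa/m
Isobar spacing: Δn = ΔP/|∂P/∂n| = 500 Pa / 1.42×10⁻³ Pa/m = 351549 m ≈ 350 km

350 km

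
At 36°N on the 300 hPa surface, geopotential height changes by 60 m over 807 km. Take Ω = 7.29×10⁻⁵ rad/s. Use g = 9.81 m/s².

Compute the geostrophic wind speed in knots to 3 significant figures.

Coriolis parameter at 36°N:
f = 2Ω sin φ = 2 × 7.29×10⁻⁵ × sin 36° = 8.57×10⁻⁵ s⁻¹
Height gradient: |∂Z/∂n| = 60 m / 807000 m = 7.43×10⁻⁵
On a pressure surface, geostrophic balance gives V_g = (g/f)|∂Z/∂n|:
V_g = 9.81 × 7.43×10⁻⁵ / 8.57×10⁻⁵ = 8.51 m/s
Converting: 8.51 m/s × 1.944 = 16.5 knots

16.5 knots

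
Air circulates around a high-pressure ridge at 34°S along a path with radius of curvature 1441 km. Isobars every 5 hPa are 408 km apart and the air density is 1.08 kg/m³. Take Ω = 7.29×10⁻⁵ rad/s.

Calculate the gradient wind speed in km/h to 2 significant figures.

58 km/h

Coriolis parameter at 34°S:
f = 2Ω sin φ = 2 × 7.29×10⁻⁵ × sin 34° = 8.15×10⁻⁵ s⁻¹
Pressure gradient: |∂P/∂n| = 500 Pa / 408000 m = 1.23×10⁻³ Pa/m
Geostrophic speed: V_g = |∂P/∂n|/(fρ) = 1.23×10⁻³/(8.15×10⁻⁵ × 1.08) = 13.9 m/s
Around a high, pressure-gradient force acts outward with centrifugal, so Coriolis balances both:
fV = (1/ρ)|∂P/∂n| + V²/R  →  V² − fR·V + fR·V_g = 0
With fR = 8.15×10⁻⁵ × 1441×10³ m = 117 m/s:
V = [fR − √((fR)² − 4 fR V_g)]/2 = [117 − √(117² − 4×117×13.9)]/2 = 16.1 m/s
Supergeostrophic (V > V_g = 13.9 m/s), as expected around a high.
Converting: 16.1 m/s × 3.6 = 58 km/h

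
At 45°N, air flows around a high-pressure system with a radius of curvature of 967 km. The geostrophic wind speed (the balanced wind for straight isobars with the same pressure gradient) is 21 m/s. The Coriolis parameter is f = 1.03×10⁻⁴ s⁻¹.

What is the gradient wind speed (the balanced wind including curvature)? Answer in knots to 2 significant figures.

Around a high, pressure-gradient force acts outward with centrifugal, so Coriolis balances both:
fV = (1/ρ)|∂P/∂n| + V²/R  →  V² − fR·V + fR·V_g = 0
With fR = 1.03×10⁻⁴ × 967×10³ m = 99.6 m/s:
V = [fR − √((fR)² − 4 fR V_g)]/2 = [99.6 − √(99.6² − 4×99.6×21)]/2 = 30.1 m/s
Supergeostrophic (V > V_g = 21 m/s), as expected around a high.
Converting: 30.1 m/s × 1.944 = 58 knots

58 knots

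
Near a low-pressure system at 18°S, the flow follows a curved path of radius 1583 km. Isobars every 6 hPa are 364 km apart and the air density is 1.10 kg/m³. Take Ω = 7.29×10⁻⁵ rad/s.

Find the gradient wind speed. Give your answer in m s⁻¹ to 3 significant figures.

24.7 m s⁻¹

Coriolis parameter at 18°S:
f = 2Ω sin φ = 2 × 7.29×10⁻⁵ × sin 18° = 4.51×10⁻⁵ s⁻¹
Pressure gradient: |∂P/∂n| = 600 Pa / 364000 m = 1.65×10⁻³ Pa/m
Geostrophic speed: V_g = |∂P/∂n|/(fρ) = 1.65×10⁻³/(4.51×10⁻⁵ × 1.10) = 33.3 m/s
Around a low, centrifugal force acts outward with Coriolis, so pressure-gradient force balances both:
(1/ρ)|∂P/∂n| = fV + V²/R  →  V² + fR·V − fR·V_g = 0
With fR = 4.51×10⁻⁵ × 1583×10³ m = 71.3 m/s:
V = [−fR + √((fR)² + 4 fR V_g)]/2 = [−71.3 + √(71.3² + 4×71.3×33.3)]/2 = 24.7 m/s
Subgeostrophic (V < V_g = 33.3 m/s), as expected around a low.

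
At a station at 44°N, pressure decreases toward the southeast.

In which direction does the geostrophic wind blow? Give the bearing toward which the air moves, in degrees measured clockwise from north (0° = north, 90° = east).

The pressure-gradient force points toward the southeast (bearing 135°).
Geostrophic balance: in the Northern Hemisphere the Coriolis force deflects motion to the right, so the geostrophic wind blows 90° to the right of the pressure-gradient force (low pressure on the left).
Rotating 135° by 90° clockwise gives 225° — the wind blows toward the southwest.

225°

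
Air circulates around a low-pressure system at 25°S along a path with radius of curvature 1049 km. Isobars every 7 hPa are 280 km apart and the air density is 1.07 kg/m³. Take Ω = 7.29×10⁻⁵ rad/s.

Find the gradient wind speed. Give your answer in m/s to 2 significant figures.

27 m/s

Coriolis parameter at 25°S:
f = 2Ω sin φ = 2 × 7.29×10⁻⁵ × sin 25° = 6.16×10⁻⁵ s⁻¹
Pressure gradient: |∂P/∂n| = 700 Pa / 280000 m = 2.50×10⁻³ Pa/m
Geostrophic speed: V_g = |∂P/∂n|/(fρ) = 2.50×10⁻³/(6.16×10⁻⁵ × 1.07) = 37.9 m/s
Around a low, centrifugal force acts outward with Coriolis, so pressure-gradient force balances both:
(1/ρ)|∂P/∂n| = fV + V²/R  →  V² + fR·V − fR·V_g = 0
With fR = 6.16×10⁻⁵ × 1049×10³ m = 64.6 m/s:
V = [−fR + √((fR)² + 4 fR V_g)]/2 = [−64.6 + √(64.6² + 4×64.6×37.9)]/2 = 26.8 m/s
Subgeostrophic (V < V_g = 37.9 m/s), as expected around a low.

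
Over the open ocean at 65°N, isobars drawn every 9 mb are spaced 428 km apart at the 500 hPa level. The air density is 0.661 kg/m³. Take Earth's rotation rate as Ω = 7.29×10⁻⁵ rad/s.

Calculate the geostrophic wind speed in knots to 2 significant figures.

Coriolis parameter at 65°N:
f = 2Ω sin φ = 2 × 7.29×10⁻⁵ × sin 65° = 1.32×10⁻⁴ s⁻¹
Pressure gradient: |∂P/∂n| = 900 Pa / 428000 m = 2.10×10⁻³ Pa/m
Geostrophic balance (pressure-gradient force = Coriolis force):
V_g = (1/(fρ)) |∂P/∂n| = 2.10×10⁻³ / (1.32×10⁻⁴ × 0.661) = 24.1 m/s
Converting: 24.1 m/s × 1.944 = 47 knots

47 knots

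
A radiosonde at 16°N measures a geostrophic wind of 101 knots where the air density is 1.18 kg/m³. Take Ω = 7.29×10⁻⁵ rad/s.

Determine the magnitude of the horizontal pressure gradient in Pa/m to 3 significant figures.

Coriolis parameter at 16°N:
f = 2Ω sin φ = 2 × 7.29×10⁻⁵ × sin 16° = 4.02×10⁻⁵ s⁻¹
Wind speed in SI: 101 knots = 52.0 m/s
Geostrophic balance rearranged: |∂P/∂n| = f ρ V_g
|∂P/∂n| = 4.02×10⁻⁵ × 1.18 × 52.0 = 2.46×10⁻³ Pa/m

2.46×10⁻³ Pa/m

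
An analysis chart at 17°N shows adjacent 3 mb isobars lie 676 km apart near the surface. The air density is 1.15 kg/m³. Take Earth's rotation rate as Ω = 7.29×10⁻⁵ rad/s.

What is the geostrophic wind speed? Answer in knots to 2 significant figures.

Coriolis parameter at 17°N:
f = 2Ω sin φ = 2 × 7.29×10⁻⁵ × sin 17° = 4.26×10⁻⁵ s⁻¹
Pressure gradient: |∂P/∂n| = 300 Pa / 676000 m = 4.44×10⁻⁴ Pa/m
Geostrophic balance (pressure-gradient force = Coriolis force):
V_g = (1/(fρ)) |∂P/∂n| = 4.44×10⁻⁴ / (4.26×10⁻⁵ × 1.15) = 9.05 m/s
Converting: 9.05 m/s × 1.944 = 18 knots

18 knots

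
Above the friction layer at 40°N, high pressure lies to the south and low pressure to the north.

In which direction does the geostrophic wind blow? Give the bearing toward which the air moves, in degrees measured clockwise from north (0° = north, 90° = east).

090°

The pressure-gradient force points toward the north (bearing 000°).
Geostrophic balance: in the Northern Hemisphere the Coriolis force deflects motion to the right, so the geostrophic wind blows 90° to the right of the pressure-gradient force (low pressure on the left).
Rotating 000° by 90° clockwise gives 090° — the wind blows toward the east.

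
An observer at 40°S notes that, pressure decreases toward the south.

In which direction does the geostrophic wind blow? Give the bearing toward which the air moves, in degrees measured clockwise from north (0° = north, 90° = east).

The pressure-gradient force points toward the south (bearing 180°).
Geostrophic balance: in the Southern Hemisphere the Coriolis force deflects motion to the left, so the geostrophic wind blows 90° to the left of the pressure-gradient force (low pressure on the right).
Rotating 180° by 90° counterclockwise gives 090° — the wind blows toward the east.

090°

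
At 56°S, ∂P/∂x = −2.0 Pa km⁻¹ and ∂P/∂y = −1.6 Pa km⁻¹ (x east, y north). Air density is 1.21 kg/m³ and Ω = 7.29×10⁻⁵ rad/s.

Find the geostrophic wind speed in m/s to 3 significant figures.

17.5 m/s

Coriolis parameter at 56°S:
f = 2Ω sin φ = 2 × 7.29×10⁻⁵ × sin 56° = 1.21×10⁻⁴ s⁻¹
In the Southern Hemisphere f is negative: f = −1.21×10⁻⁴ s⁻¹.
Component geostrophic relations (x east, y north):
u_g = −(1/(fρ)) ∂P/∂y,  v_g = (1/(fρ)) ∂P/∂x
u_g = −(−1.6×10⁻³)/(−1.21×10⁻⁴ × 1.21) = −10.9 m/s;  v_g = (−2.0×10⁻³)/(−1.21×10⁻⁴ × 1.21) = 13.7 m/s
|V_g| = √(u_g² + v_g²) = 17.5 m/s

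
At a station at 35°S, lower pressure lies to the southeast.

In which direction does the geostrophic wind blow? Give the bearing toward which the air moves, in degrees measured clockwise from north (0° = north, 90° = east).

045°

The pressure-gradient force points toward the southeast (bearing 135°).
Geostrophic balance: in the Southern Hemisphere the Coriolis force deflects motion to the left, so the geostrophic wind blows 90° to the left of the pressure-gradient force (low pressure on the right).
Rotating 135° by 90° counterclockwise gives 045° — the wind blows toward the northeast.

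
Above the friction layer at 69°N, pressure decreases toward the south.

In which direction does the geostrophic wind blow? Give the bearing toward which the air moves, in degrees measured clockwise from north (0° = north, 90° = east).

The pressure-gradient force points toward the south (bearing 180°).
Geostrophic balance: in the Northern Hemisphere the Coriolis force deflects motion to the right, so the geostrophic wind blows 90° to the right of the pressure-gradient force (low pressure on the left).
Rotating 180° by 90° clockwise gives 270° — the wind blows toward the west.

270°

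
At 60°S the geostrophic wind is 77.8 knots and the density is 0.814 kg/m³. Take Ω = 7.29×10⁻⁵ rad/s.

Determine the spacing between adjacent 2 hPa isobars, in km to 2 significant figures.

Coriolis parameter at 60°S:
f = 2Ω sin φ = 2 × 7.29×10⁻⁵ × sin 60° = 1.26×10⁻⁴ s⁻¹
Wind speed in SI: 77.8 knots = 40.0 m/s
Geostrophic balance rearranged: |∂P/∂n| = f ρ V_g
|∂P/∂n| = 1.26×10⁻⁴ × 0.814 × 40.0 = 4.11×10⁻³ Pa/m
Isobar spacing: Δn = ΔP/|∂P/∂n| = 200 Pa / 4.11×10⁻³ Pa/m = 48618 m ≈ 49 km

49 km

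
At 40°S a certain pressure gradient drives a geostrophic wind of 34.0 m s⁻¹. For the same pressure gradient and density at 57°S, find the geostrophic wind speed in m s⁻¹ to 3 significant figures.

26.1 m s⁻¹

With the same pressure gradient and density, V_g ∝ 1/f ∝ 1/sin φ.
V₂ = V₁ · sin φ₁ / sin φ₂ = 34.0 × sin 40° / sin 57°
V₂ = 34.0 × 0.6428/0.8387 = 26.1 m s⁻¹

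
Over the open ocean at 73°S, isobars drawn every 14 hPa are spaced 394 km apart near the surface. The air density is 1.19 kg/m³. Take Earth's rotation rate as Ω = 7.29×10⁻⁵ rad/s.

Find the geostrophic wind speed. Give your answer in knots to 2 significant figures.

42 knots

Coriolis parameter at 73°S:
f = 2Ω sin φ = 2 × 7.29×10⁻⁵ × sin 73° = 1.39×10⁻⁴ s⁻¹
Pressure gradient: |∂P/∂n| = 1400 Pa / 394000 m = 3.55×10⁻³ Pa/m
Geostrophic balance (pressure-gradient force = Coriolis force):
V_g = (1/(fρ)) |∂P/∂n| = 3.55×10⁻³ / (1.39×10⁻⁴ × 1.19) = 21.4 m/s
Converting: 21.4 m/s × 1.944 = 42 knots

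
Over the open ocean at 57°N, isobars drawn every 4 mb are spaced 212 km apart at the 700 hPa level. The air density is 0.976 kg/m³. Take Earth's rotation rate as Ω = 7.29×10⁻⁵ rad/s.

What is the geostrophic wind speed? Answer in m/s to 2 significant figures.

16 m/s

Coriolis parameter at 57°N:
f = 2Ω sin φ = 2 × 7.29×10⁻⁵ × sin 57° = 1.22×10⁻⁴ s⁻¹
Pressure gradient: |∂P/∂n| = 400 Pa / 212000 m = 1.89×10⁻³ Pa/m
Geostrophic balance (pressure-gradient force = Coriolis force):
V_g = (1/(fρ)) |∂P/∂n| = 1.89×10⁻³ / (1.22×10⁻⁴ × 0.976) = 15.8 m/s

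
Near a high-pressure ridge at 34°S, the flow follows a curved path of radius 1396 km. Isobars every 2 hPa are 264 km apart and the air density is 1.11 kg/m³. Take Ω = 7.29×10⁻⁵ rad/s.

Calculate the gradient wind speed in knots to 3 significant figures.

17.7 knots

Coriolis parameter at 34°S:
f = 2Ω sin φ = 2 × 7.29×10⁻⁵ × sin 34° = 8.15×10⁻⁵ s⁻¹
Pressure gradient: |∂P/∂n| = 200 Pa / 264000 m = 7.58×10⁻⁴ Pa/m
Geostrophic speed: V_g = |∂P/∂n|/(fρ) = 7.58×10⁻⁴/(8.15×10⁻⁵ × 1.11) = 8.37 m/s
Around a high, pressure-gradient force acts outward with centrifugal, so Coriolis balances both:
fV = (1/ρ)|∂P/∂n| + V²/R  →  V² − fR·V + fR·V_g = 0
With fR = 8.15×10⁻⁵ × 1396×10³ m = 114 m/s:
V = [fR − √((fR)² − 4 fR V_g)]/2 = [114 − √(114² − 4×114×8.37)]/2 = 9.1 m/s
Supergeostrophic (V > V_g = 8.37 m/s), as expected around a high.
Converting: 9.1 m/s × 1.944 = 17.7 knots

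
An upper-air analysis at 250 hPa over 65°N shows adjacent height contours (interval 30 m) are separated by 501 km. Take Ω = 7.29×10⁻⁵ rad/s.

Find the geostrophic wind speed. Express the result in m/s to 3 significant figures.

Coriolis parameter at 65°N:
f = 2Ω sin φ = 2 × 7.29×10⁻⁵ × sin 65° = 1.32×10⁻⁴ s⁻¹
Height gradient: |∂Z/∂n| = 30 m / 501000 m = 5.99×10⁻⁵
On a pressure surface, geostrophic balance gives V_g = (g/f)|∂Z/∂n|:
V_g = 9.81 × 5.99×10⁻⁵ / 1.32×10⁻⁴ = 4.45 m/s

4.45 m/s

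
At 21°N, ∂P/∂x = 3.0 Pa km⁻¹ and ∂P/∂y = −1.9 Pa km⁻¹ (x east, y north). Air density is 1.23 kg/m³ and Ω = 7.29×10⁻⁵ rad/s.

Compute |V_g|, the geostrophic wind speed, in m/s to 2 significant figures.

55 m/s

Coriolis parameter at 21°N:
f = 2Ω sin φ = 2 × 7.29×10⁻⁵ × sin 21° = 5.23×10⁻⁵ s⁻¹
Component geostrophic relations (x east, y north):
u_g = −(1/(fρ)) ∂P/∂y,  v_g = (1/(fρ)) ∂P/∂x
u_g = −(−1.9×10⁻³)/(5.23×10⁻⁵ × 1.23) = 29.6 m/s;  v_g = (3.0×10⁻³)/(5.23×10⁻⁵ × 1.23) = 46.7 m/s
|V_g| = √(u_g² + v_g²) = 55.3 m/s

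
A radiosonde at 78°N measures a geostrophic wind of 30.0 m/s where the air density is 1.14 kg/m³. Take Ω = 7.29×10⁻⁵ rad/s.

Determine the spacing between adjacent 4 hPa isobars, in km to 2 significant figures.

82 km

Coriolis parameter at 78°N:
f = 2Ω sin φ = 2 × 7.29×10⁻⁵ × sin 78° = 1.43×10⁻⁴ s⁻¹
Geostrophic balance rearranged: |∂P/∂n| = f ρ V_g
|∂P/∂n| = 1.43×10⁻⁴ × 1.14 × 30.0 = 4.88×10⁻³ Pa/m
Isobar spacing: Δn = ΔP/|∂P/∂n| = 400 Pa / 4.88×10⁻³ Pa/m = 82011 m ≈ 82 km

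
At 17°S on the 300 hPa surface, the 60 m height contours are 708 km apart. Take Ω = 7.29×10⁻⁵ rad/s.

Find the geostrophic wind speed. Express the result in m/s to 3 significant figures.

19.5 m/s

Coriolis parameter at 17°S:
f = 2Ω sin φ = 2 × 7.29×10⁻⁵ × sin 17° = 4.26×10⁻⁵ s⁻¹
Height gradient: |∂Z/∂n| = 60 m / 708000 m = 8.47×10⁻⁵
On a pressure surface, geostrophic balance gives V_g = (g/f)|∂Z/∂n|:
V_g = 9.81 × 8.47×10⁻⁵ / 4.26×10⁻⁵ = 19.5 m/s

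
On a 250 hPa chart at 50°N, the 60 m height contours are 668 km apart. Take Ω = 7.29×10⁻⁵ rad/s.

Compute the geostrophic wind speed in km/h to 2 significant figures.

28 km/h

Coriolis parameter at 50°N:
f = 2Ω sin φ = 2 × 7.29×10⁻⁵ × sin 50° = 1.12×10⁻⁴ s⁻¹
Height gradient: |∂Z/∂n| = 60 m / 668000 m = 8.98×10⁻⁵
On a pressure surface, geostrophic balance gives V_g = (g/f)|∂Z/∂n|:
V_g = 9.81 × 8.98×10⁻⁵ / 1.12×10⁻⁴ = 7.89 m/s
Converting: 7.89 m/s × 3.6 = 28 km/h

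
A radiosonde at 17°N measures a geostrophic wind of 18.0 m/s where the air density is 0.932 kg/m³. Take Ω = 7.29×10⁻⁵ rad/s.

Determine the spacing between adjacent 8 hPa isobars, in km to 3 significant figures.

1120 km

Coriolis parameter at 17°N:
f = 2Ω sin φ = 2 × 7.29×10⁻⁵ × sin 17° = 4.26×10⁻⁵ s⁻¹
Geostrophic balance rearranged: |∂P/∂n| = f ρ V_g
|∂P/∂n| = 4.26×10⁻⁵ × 0.932 × 18.0 = 7.15×10⁻⁴ Pa/m
Isobar spacing: Δn = ΔP/|∂P/∂n| = 800 Pa / 7.15×10⁻⁴ Pa/m = 1118687 m ≈ 1120 km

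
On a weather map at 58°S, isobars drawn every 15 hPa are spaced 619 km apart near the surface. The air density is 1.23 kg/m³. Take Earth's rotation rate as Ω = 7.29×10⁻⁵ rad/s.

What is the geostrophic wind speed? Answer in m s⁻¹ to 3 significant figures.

15.9 m s⁻¹

Coriolis parameter at 58°S:
f = 2Ω sin φ = 2 × 7.29×10⁻⁵ × sin 58° = 1.24×10⁻⁴ s⁻¹
Pressure gradient: |∂P/∂n| = 1500 Pa / 619000 m = 2.42×10⁻³ Pa/m
Geostrophic balance (pressure-gradient force = Coriolis force):
V_g = (1/(fρ)) |∂P/∂n| = 2.42×10⁻³ / (1.24×10⁻⁴ × 1.23) = 15.9 m/s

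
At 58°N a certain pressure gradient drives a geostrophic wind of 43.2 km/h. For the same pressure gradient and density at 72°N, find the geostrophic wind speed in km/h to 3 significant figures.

38.5 km/h

With the same pressure gradient and density, V_g ∝ 1/f ∝ 1/sin φ.
V₂ = V₁ · sin φ₁ / sin φ₂ = 43.2 × sin 58° / sin 72°
V₂ = 43.2 × 0.8480/0.9511 = 38.5 km/h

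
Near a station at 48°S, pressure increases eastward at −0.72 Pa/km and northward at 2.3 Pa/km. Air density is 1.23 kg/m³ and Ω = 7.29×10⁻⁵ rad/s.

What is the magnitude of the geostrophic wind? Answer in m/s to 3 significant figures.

18.1 m/s

Coriolis parameter at 48°S:
f = 2Ω sin φ = 2 × 7.29×10⁻⁵ × sin 48° = 1.08×10⁻⁴ s⁻¹
In the Southern Hemisphere f is negative: f = −1.08×10⁻⁴ s⁻¹.
Component geostrophic relations (x east, y north):
u_g = −(1/(fρ)) ∂P/∂y,  v_g = (1/(fρ)) ∂P/∂x
u_g = −(2.3×10⁻³)/(−1.08×10⁻⁴ × 1.23) = 17.3 m/s;  v_g = (−0.72×10⁻³)/(−1.08×10⁻⁴ × 1.23) = 5.40 m/s
|V_g| = √(u_g² + v_g²) = 18.1 m/s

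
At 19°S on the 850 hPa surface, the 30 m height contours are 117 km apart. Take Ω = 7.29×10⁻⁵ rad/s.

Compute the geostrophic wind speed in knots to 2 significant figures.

Coriolis parameter at 19°S:
f = 2Ω sin φ = 2 × 7.29×10⁻⁵ × sin 19° = 4.75×10⁻⁵ s⁻¹
Height gradient: |∂Z/∂n| = 30 m / 117000 m = 2.56×10⁻⁴
On a pressure surface, geostrophic balance gives V_g = (g/f)|∂Z/∂n|:
V_g = 9.81 × 2.56×10⁻⁴ / 4.75×10⁻⁵ = 53.0 m/s
Converting: 53.0 m/s × 1.944 = 100 knots

100 knots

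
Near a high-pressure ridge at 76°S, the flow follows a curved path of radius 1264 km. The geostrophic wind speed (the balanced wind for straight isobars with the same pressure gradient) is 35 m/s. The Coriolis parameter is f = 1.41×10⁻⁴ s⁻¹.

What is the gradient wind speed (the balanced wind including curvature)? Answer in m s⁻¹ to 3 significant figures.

Around a high, pressure-gradient force acts outward with centrifugal, so Coriolis balances both:
fV = (1/ρ)|∂P/∂n| + V²/R  →  V² − fR·V + fR·V_g = 0
With fR = 1.41×10⁻⁴ × 1264×10³ m = 178 m/s:
V = [fR − √((fR)² − 4 fR V_g)]/2 = [178 − √(178² − 4×178×35)]/2 = 47.8 m/s
Supergeostrophic (V > V_g = 35 m/s), as expected around a high.

47.8 m s⁻¹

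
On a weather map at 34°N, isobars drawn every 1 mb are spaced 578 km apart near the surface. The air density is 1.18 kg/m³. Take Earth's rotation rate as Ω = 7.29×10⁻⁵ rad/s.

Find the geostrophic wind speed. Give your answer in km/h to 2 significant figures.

Coriolis parameter at 34°N:
f = 2Ω sin φ = 2 × 7.29×10⁻⁵ × sin 34° = 8.15×10⁻⁵ s⁻¹
Pressure gradient: |∂P/∂n| = 100 Pa / 578000 m = 1.73×10⁻⁴ Pa/m
Geostrophic balance (pressure-gradient force = Coriolis force):
V_g = (1/(fρ)) |∂P/∂n| = 1.73×10⁻⁴ / (8.15×10⁻⁵ × 1.18) = 1.80 m/s
Converting: 1.80 m/s × 3.6 = 6.5 km/h

6.5 km/h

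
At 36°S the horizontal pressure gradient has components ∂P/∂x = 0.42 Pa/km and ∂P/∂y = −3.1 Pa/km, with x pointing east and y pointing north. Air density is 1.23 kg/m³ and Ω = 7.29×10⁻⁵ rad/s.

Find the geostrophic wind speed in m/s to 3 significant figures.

Coriolis parameter at 36°S:
f = 2Ω sin φ = 2 × 7.29×10⁻⁵ × sin 36° = 8.57×10⁻⁵ s⁻¹
In the Southern Hemisphere f is negative: f = −8.57×10⁻⁵ s⁻¹.
Component geostrophic relations (x east, y north):
u_g = −(1/(fρ)) ∂P/∂y,  v_g = (1/(fρ)) ∂P/∂x
u_g = −(−3.1×10⁻³)/(−8.57×10⁻⁵ × 1.23) = −29.4 m/s;  v_g = (0.42×10⁻³)/(−8.57×10⁻⁵ × 1.23) = −3.98 m/s
|V_g| = √(u_g² + v_g²) = 29.7 m/s

29.7 m/s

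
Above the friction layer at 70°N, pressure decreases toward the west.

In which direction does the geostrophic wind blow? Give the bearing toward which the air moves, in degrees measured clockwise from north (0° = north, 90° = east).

The pressure-gradient force points toward the west (bearing 270°).
Geostrophic balance: in the Northern Hemisphere the Coriolis force deflects motion to the right, so the geostrophic wind blows 90° to the right of the pressure-gradient force (low pressure on the left).
Rotating 270° by 90° clockwise gives 000° — the wind blows toward the north.

000°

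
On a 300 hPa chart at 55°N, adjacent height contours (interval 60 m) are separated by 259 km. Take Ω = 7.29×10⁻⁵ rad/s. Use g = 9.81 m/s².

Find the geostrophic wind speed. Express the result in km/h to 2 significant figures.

Coriolis parameter at 55°N:
f = 2Ω sin φ = 2 × 7.29×10⁻⁵ × sin 55° = 1.19×10⁻⁴ s⁻¹
Height gradient: |∂Z/∂n| = 60 m / 259000 m = 2.32×10⁻⁴
On a pressure surface, geostrophic balance gives V_g = (g/f)|∂Z/∂n|:
V_g = 9.81 × 2.32×10⁻⁴ / 1.19×10⁻⁴ = 19.0 m/s
Converting: 19.0 m/s × 3.6 = 69 km/h

69 km/h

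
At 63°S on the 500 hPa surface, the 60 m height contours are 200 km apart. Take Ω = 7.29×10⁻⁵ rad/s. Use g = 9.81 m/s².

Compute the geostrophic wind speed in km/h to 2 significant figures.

Coriolis parameter at 63°S:
f = 2Ω sin φ = 2 × 7.29×10⁻⁵ × sin 63° = 1.30×10⁻⁴ s⁻¹
Height gradient: |∂Z/∂n| = 60 m / 200000 m = 3.00×10⁻⁴
On a pressure surface, geostrophic balance gives V_g = (g/f)|∂Z/∂n|:
V_g = 9.81 × 3.00×10⁻⁴ / 1.30×10⁻⁴ = 22.7 m/s
Converting: 22.7 m/s × 3.6 = 82 km/h

82 km/h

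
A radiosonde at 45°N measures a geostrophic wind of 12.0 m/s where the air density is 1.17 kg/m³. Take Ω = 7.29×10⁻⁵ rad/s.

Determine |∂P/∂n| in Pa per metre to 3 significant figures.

Coriolis parameter at 45°N:
f = 2Ω sin φ = 2 × 7.29×10⁻⁵ × sin 45° = 1.03×10⁻⁴ s⁻¹
Geostrophic balance rearranged: |∂P/∂n| = f ρ V_g
|∂P/∂n| = 1.03×10⁻⁴ × 1.17 × 12.0 = 1.45×10⁻³ Pa/m

1.45×10⁻³ Pa/m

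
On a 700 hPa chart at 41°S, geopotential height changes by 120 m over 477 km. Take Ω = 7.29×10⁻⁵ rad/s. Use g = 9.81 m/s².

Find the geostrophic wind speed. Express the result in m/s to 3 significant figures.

Coriolis parameter at 41°S:
f = 2Ω sin φ = 2 × 7.29×10⁻⁵ × sin 41° = 9.57×10⁻⁵ s⁻¹
Height gradient: |∂Z/∂n| = 120 m / 477000 m = 2.52×10⁻⁴
On a pressure surface, geostrophic balance gives V_g = (g/f)|∂Z/∂n|:
V_g = 9.81 × 2.52×10⁻⁴ / 9.57×10⁻⁵ = 25.8 m/s

25.8 m/s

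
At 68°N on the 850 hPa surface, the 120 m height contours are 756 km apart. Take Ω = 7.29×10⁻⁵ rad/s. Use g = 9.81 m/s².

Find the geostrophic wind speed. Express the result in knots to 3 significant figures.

22.4 knots

Coriolis parameter at 68°N:
f = 2Ω sin φ = 2 × 7.29×10⁻⁵ × sin 68° = 1.35×10⁻⁴ s⁻¹
Height gradient: |∂Z/∂n| = 120 m / 756000 m = 1.59×10⁻⁴
On a pressure surface, geostrophic balance gives V_g = (g/f)|∂Z/∂n|:
V_g = 9.81 × 1.59×10⁻⁴ / 1.35×10⁻⁴ = 11.5 m/s
Converting: 11.5 m/s × 1.944 = 22.4 knots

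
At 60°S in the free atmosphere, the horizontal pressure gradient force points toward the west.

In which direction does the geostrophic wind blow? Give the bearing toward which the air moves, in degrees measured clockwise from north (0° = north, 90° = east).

180°

The pressure-gradient force points toward the west (bearing 270°).
Geostrophic balance: in the Southern Hemisphere the Coriolis force deflects motion to the left, so the geostrophic wind blows 90° to the left of the pressure-gradient force (low pressure on the right).
Rotating 270° by 90° counterclockwise gives 180° — the wind blows toward the south.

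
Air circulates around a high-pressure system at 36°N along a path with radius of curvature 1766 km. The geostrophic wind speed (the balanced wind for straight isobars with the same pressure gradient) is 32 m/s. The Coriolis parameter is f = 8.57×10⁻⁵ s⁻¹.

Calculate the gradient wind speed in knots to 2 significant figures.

Around a high, pressure-gradient force acts outward with centrifugal, so Coriolis balances both:
fV = (1/ρ)|∂P/∂n| + V²/R  →  V² − fR·V + fR·V_g = 0
With fR = 8.57×10⁻⁵ × 1766×10³ m = 151 m/s:
V = [fR − √((fR)² − 4 fR V_g)]/2 = [151 − √(151² − 4×151×32)]/2 = 46 m/s
Supergeostrophic (V > V_g = 32 m/s), as expected around a high.
Converting: 46 m/s × 1.944 = 89 knots

89 knots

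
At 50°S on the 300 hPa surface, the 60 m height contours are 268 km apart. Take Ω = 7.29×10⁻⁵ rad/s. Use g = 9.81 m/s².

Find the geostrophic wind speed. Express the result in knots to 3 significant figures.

Coriolis parameter at 50°S:
f = 2Ω sin φ = 2 × 7.29×10⁻⁵ × sin 50° = 1.12×10⁻⁴ s⁻¹
Height gradient: |∂Z/∂n| = 60 m / 268000 m = 2.24×10⁻⁴
On a pressure surface, geostrophic balance gives V_g = (g/f)|∂Z/∂n|:
V_g = 9.81 × 2.24×10⁻⁴ / 1.12×10⁻⁴ = 19.7 m/s
Converting: 19.7 m/s × 1.944 = 38.2 knots

38.2 knots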